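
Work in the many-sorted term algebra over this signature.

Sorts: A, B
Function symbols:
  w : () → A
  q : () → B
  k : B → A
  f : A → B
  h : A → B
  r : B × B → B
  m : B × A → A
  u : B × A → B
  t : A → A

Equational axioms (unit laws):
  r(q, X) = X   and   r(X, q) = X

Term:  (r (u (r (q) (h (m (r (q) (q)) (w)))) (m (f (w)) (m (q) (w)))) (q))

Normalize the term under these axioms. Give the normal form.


normal form = (u (h (m (q) (w))) (m (f (w)) (m (q) (w))))

1. (r (u (r (q) (h (m (r (q) (q)) (w)))) (m (f (w)) (m (q) (w)))) (q))  →  (u (r (q) (h (m (r (q) (q)) (w)))) (m (f (w)) (m (q) (w))))
2. (u (r (q) (h (m (r (q) (q)) (w)))) (m (f (w)) (m (q) (w))))  →  (u (h (m (r (q) (q)) (w))) (m (f (w)) (m (q) (w))))
3. (u (h (m (r (q) (q)) (w))) (m (f (w)) (m (q) (w))))  →  (u (h (m (q) (w))) (m (f (w)) (m (q) (w))))


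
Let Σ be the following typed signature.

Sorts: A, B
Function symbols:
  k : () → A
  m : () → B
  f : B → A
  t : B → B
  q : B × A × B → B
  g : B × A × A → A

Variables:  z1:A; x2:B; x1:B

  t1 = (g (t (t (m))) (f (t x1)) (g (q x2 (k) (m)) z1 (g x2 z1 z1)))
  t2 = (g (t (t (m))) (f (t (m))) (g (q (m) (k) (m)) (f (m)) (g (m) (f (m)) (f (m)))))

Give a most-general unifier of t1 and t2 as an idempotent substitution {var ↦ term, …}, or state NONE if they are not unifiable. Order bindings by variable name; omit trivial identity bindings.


{x1 ↦ (m), x2 ↦ (m), z1 ↦ (f (m))}


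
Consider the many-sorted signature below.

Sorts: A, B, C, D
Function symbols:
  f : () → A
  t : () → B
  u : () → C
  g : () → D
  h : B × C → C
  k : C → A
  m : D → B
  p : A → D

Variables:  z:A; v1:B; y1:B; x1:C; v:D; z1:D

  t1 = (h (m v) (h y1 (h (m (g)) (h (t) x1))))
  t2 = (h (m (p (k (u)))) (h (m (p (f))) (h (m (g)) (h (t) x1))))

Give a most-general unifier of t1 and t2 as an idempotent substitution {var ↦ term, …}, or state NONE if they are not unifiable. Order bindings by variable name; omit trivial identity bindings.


{v ↦ (p (k (u))), y1 ↦ (m (p (f)))}


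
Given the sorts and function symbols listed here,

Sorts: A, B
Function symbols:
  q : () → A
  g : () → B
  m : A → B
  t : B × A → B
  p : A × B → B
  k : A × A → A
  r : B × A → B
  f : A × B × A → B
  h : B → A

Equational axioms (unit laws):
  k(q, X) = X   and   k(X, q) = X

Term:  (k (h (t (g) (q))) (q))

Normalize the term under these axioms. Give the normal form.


normal form = (h (t (g) (q)))

1. (k (h (t (g) (q))) (q))  →  (h (t (g) (q)))


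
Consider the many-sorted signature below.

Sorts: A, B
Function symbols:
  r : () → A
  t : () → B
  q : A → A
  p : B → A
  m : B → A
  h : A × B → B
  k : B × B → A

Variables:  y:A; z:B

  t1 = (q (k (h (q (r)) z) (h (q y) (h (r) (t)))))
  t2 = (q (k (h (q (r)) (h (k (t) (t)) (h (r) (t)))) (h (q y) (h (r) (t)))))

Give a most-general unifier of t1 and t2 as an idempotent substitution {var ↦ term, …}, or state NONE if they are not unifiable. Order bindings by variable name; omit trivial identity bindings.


{z ↦ (h (k (t) (t)) (h (r) (t)))}


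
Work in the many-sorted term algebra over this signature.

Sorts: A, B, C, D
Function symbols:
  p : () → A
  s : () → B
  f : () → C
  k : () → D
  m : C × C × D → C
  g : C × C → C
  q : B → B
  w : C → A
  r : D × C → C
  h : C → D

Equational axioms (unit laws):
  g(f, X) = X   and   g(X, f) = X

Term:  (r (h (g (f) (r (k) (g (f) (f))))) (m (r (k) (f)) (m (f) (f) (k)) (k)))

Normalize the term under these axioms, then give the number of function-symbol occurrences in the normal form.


size = 14

1. (r (h (g (f) (r (k) (g (f) (f))))) (m (r (k) (f)) (m (f) (f) (k)) (k)))  →  (r (h (r (k) (g (f) (f)))) (m (r (k) (f)) (m (f) (f) (k)) (k)))
2. (r (h (r (k) (g (f) (f)))) (m (r (k) (f)) (m (f) (f) (k)) (k)))  →  (r (h (r (k) (f))) (m (r (k) (f)) (m (f) (f) (k)) (k)))
normal form: (r (h (r (k) (f))) (m (r (k) (f)) (m (f) (f) (k)) (k)))


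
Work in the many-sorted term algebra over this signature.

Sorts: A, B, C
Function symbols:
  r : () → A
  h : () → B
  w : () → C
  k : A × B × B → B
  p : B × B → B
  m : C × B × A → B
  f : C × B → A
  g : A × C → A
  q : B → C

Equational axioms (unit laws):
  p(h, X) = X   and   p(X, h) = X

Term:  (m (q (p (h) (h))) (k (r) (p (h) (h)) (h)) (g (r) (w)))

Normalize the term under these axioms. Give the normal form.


normal form = (m (q (h)) (k (r) (h) (h)) (g (r) (w)))

1. (m (q (p (h) (h))) (k (r) (p (h) (h)) (h)) (g (r) (w)))  →  (m (q (h)) (k (r) (p (h) (h)) (h)) (g (r) (w)))
2. (m (q (h)) (k (r) (p (h) (h)) (h)) (g (r) (w)))  →  (m (q (h)) (k (r) (h) (h)) (g (r) (w)))


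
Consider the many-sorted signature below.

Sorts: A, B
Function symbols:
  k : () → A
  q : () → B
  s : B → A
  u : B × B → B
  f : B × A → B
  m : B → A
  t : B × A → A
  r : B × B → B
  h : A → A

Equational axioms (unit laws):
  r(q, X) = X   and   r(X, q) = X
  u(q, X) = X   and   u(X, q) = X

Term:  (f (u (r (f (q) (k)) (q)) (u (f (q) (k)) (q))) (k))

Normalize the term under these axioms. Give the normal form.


1. (f (u (r (f (q) (k)) (q)) (u (f (q) (k)) (q))) (k))  →  (f (u (f (q) (k)) (u (f (q) (k)) (q))) (k))
2. (f (u (f (q) (k)) (u (f (q) (k)) (q))) (k))  →  (f (u (f (q) (k)) (f (q) (k))) (k))

normal form = (f (u (f (q) (k)) (f (q) (k))) (k))


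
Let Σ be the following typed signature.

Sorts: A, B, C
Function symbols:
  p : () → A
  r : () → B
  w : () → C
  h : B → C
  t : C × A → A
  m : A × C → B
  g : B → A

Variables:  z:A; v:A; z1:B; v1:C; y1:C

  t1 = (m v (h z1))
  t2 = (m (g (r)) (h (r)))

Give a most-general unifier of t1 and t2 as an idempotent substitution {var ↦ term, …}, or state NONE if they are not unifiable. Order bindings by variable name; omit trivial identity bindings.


{v ↦ (g (r)), z1 ↦ (r)}


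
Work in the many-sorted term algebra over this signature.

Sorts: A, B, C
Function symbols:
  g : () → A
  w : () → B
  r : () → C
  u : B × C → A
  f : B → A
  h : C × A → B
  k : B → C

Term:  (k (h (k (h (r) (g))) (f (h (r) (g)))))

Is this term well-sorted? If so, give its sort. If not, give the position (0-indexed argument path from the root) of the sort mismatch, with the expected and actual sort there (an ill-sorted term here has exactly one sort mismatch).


        (r) : C
        (g) : A
      (h (r) (g)) : B
    (k (h (r) (g))) : C
        (r) : C
        (g) : A
      (h (r) (g)) : B
    (f (h (r) (g))) : A
  (h (k (h (r) (g))) (f (h (r) (g)))) : B
(k (h (k (h (r) (g))) (f (h (r) (g))))) : C

well-sorted; sort = C


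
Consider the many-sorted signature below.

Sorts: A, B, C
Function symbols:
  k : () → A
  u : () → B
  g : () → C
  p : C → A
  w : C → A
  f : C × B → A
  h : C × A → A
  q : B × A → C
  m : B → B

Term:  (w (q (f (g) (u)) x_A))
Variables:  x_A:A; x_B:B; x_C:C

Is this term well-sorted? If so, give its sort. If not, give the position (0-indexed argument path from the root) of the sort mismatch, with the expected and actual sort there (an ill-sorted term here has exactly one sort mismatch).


      (g) : C
      (u) : B
    (f (g) (u)) : A
    x_A : A
  (q (f (g) (u)) x_A) : ✗ arg 0 at [0, 0] has sort A, expected B

ill-sorted at position [0, 0]: expected B, got A


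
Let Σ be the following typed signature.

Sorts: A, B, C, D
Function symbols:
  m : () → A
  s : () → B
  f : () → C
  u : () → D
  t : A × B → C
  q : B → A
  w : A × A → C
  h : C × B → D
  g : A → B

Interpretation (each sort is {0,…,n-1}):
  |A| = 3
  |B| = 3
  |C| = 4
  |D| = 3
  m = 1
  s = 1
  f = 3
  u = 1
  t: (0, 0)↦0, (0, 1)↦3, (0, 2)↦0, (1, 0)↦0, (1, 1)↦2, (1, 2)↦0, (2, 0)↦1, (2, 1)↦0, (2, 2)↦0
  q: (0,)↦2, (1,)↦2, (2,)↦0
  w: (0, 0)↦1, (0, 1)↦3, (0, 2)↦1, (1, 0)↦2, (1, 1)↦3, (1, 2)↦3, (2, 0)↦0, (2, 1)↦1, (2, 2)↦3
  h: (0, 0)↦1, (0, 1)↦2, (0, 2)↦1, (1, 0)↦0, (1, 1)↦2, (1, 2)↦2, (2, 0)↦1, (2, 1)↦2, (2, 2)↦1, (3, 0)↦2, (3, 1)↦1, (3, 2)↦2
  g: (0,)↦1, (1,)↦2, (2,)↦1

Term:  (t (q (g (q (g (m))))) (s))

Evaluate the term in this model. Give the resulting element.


  m = 1
  (g (m)) = g(1,) = 2
  (q (g (m))) = q(2,) = 0
  (g (q (g (m)))) = g(0,) = 1
  (q (g (q (g (m))))) = q(1,) = 2
  s = 1
  (t (q (g (q (g (m))))) (s)) = t(2, 1) = 0

value = 0


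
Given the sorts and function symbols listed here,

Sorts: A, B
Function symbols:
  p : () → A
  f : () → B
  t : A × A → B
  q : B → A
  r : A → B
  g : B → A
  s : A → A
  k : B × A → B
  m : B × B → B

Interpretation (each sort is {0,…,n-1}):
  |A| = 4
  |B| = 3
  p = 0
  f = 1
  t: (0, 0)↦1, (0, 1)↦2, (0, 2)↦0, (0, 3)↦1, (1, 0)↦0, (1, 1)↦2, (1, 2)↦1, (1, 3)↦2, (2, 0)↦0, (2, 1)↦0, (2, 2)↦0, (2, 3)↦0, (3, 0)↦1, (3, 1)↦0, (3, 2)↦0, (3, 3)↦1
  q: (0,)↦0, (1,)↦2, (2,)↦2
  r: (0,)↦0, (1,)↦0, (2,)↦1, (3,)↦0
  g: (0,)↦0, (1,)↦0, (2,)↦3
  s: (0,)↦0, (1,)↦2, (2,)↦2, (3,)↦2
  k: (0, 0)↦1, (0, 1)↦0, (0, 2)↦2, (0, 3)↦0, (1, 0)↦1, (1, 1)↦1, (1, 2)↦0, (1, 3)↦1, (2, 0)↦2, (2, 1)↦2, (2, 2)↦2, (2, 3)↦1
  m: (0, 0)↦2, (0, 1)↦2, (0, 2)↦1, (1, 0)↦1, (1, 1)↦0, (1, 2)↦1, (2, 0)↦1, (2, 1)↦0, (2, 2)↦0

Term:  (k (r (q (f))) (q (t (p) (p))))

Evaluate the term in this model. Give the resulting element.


  f = 1
  (q (f)) = q(1,) = 2
  (r (q (f))) = r(2,) = 1
  p = 0
  p = 0
  (t (p) (p)) = t(0, 0) = 1
  (q (t (p) (p))) = q(1,) = 2
  (k (r (q (f))) (q (t (p) (p)))) = k(1, 2) = 0

value = 0


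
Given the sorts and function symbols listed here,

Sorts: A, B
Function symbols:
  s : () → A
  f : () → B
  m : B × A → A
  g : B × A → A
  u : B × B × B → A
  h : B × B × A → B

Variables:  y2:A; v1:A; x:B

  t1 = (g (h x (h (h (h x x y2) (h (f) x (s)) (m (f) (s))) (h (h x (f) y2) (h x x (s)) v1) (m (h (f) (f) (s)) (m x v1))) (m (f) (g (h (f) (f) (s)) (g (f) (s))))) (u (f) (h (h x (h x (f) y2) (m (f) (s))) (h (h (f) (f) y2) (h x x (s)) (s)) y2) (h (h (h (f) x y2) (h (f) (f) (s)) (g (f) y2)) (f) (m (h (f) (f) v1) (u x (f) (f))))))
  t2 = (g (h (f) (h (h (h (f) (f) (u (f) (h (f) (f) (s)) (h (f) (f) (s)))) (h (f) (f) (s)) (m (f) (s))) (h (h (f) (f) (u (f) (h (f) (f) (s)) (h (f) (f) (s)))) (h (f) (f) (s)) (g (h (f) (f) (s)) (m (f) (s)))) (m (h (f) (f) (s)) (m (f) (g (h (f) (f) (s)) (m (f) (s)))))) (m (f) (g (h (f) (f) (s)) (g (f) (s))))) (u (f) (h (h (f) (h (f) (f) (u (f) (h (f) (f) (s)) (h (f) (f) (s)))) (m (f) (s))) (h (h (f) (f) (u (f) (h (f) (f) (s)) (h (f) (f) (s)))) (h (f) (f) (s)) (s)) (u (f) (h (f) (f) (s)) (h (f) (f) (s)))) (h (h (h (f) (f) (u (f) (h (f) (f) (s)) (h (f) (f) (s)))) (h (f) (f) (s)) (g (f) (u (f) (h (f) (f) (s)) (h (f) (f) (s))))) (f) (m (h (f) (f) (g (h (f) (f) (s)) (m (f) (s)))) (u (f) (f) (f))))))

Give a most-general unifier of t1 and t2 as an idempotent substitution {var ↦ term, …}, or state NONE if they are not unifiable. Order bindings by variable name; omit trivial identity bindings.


{v1 ↦ (g (h (f) (f) (s)) (m (f) (s))), x ↦ (f), y2 ↦ (u (f) (h (f) (f) (s)) (h (f) (f) (s)))}


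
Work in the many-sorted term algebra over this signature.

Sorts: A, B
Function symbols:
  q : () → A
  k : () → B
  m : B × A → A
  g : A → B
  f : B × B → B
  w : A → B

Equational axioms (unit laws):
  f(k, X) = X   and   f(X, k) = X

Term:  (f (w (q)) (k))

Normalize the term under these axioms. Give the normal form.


normal form = (w (q))

1. (f (w (q)) (k))  →  (w (q))


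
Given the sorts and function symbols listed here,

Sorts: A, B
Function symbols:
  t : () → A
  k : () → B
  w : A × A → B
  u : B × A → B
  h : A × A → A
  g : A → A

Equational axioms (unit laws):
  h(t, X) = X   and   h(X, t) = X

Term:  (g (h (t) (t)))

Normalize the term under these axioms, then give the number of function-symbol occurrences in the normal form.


size = 2

1. (g (h (t) (t)))  →  (g (t))
normal form: (g (t))


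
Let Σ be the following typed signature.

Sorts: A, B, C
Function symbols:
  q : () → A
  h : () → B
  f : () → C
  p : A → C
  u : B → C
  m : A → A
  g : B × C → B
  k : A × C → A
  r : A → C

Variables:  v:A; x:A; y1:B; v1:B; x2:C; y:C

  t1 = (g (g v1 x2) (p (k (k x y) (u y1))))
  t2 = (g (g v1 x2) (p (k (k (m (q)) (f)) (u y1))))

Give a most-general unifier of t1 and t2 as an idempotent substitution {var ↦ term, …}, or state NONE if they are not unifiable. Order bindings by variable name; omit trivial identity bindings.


{x ↦ (m (q)), y ↦ (f)}


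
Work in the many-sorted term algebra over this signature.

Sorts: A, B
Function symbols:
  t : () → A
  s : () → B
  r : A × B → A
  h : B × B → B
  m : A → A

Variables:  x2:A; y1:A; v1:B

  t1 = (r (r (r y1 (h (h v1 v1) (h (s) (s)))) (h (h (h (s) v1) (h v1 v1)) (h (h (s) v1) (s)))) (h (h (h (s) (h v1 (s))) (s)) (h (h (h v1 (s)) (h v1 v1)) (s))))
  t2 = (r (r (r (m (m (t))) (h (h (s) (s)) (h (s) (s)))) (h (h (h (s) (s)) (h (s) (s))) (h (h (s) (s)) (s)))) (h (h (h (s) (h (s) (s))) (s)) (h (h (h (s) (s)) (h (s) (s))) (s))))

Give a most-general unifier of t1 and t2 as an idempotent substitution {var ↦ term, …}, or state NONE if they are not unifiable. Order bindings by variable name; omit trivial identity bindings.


{v1 ↦ (s), y1 ↦ (m (m (t)))}


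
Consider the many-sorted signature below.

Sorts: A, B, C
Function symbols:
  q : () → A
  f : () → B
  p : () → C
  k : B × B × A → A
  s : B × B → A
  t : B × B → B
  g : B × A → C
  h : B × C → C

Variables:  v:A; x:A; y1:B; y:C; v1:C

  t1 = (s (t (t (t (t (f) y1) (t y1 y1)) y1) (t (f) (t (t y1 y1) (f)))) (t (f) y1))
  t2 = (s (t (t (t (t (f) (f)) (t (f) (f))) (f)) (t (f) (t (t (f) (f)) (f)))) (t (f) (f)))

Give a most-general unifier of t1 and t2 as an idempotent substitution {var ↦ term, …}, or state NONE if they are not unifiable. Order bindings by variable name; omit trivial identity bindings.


{y1 ↦ (f)}


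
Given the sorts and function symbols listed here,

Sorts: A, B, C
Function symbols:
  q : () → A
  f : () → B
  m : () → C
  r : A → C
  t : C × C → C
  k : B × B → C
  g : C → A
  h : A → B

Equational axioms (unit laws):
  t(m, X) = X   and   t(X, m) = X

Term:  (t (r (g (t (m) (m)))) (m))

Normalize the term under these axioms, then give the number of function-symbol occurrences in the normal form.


1. (t (r (g (t (m) (m)))) (m))  →  (r (g (t (m) (m))))
2. (r (g (t (m) (m))))  →  (r (g (m)))
normal form: (r (g (m)))

size = 3


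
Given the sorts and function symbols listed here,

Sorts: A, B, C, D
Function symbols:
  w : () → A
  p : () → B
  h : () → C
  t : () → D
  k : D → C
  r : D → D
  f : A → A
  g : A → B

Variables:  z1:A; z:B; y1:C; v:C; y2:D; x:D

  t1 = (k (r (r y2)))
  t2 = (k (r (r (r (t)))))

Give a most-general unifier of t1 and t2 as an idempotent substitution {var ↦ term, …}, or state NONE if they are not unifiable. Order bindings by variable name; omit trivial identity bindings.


{y2 ↦ (r (t))}


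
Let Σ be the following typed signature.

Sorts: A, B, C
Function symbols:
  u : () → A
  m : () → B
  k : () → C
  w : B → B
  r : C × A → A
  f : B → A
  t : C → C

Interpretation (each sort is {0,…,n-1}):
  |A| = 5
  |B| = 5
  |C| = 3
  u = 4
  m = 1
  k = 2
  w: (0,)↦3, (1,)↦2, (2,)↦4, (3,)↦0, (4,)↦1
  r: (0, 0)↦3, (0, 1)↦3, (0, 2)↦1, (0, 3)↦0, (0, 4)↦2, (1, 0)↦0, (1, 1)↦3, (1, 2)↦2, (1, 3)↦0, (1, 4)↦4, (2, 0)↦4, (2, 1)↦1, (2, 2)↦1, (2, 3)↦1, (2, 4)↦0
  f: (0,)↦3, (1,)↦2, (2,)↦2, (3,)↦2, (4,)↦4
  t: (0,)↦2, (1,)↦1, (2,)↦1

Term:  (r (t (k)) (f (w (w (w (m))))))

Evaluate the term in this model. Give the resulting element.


value = 2

  k = 2
  (t (k)) = t(2,) = 1
  m = 1
  (w (m)) = w(1,) = 2
  (w (w (m))) = w(2,) = 4
  (w (w (w (m)))) = w(4,) = 1
  (f (w (w (w (m))))) = f(1,) = 2
  (r (t (k)) (f (w (w (w (m)))))) = r(1, 2) = 2


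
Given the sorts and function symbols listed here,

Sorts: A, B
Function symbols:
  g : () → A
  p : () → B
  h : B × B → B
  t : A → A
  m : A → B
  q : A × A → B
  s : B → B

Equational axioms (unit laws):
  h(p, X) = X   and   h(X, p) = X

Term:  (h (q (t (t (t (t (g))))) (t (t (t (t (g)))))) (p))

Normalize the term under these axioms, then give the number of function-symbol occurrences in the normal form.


1. (h (q (t (t (t (t (g))))) (t (t (t (t (g)))))) (p))  →  (q (t (t (t (t (g))))) (t (t (t (t (g))))))
normal form: (q (t (t (t (t (g))))) (t (t (t (t (g))))))

size = 11


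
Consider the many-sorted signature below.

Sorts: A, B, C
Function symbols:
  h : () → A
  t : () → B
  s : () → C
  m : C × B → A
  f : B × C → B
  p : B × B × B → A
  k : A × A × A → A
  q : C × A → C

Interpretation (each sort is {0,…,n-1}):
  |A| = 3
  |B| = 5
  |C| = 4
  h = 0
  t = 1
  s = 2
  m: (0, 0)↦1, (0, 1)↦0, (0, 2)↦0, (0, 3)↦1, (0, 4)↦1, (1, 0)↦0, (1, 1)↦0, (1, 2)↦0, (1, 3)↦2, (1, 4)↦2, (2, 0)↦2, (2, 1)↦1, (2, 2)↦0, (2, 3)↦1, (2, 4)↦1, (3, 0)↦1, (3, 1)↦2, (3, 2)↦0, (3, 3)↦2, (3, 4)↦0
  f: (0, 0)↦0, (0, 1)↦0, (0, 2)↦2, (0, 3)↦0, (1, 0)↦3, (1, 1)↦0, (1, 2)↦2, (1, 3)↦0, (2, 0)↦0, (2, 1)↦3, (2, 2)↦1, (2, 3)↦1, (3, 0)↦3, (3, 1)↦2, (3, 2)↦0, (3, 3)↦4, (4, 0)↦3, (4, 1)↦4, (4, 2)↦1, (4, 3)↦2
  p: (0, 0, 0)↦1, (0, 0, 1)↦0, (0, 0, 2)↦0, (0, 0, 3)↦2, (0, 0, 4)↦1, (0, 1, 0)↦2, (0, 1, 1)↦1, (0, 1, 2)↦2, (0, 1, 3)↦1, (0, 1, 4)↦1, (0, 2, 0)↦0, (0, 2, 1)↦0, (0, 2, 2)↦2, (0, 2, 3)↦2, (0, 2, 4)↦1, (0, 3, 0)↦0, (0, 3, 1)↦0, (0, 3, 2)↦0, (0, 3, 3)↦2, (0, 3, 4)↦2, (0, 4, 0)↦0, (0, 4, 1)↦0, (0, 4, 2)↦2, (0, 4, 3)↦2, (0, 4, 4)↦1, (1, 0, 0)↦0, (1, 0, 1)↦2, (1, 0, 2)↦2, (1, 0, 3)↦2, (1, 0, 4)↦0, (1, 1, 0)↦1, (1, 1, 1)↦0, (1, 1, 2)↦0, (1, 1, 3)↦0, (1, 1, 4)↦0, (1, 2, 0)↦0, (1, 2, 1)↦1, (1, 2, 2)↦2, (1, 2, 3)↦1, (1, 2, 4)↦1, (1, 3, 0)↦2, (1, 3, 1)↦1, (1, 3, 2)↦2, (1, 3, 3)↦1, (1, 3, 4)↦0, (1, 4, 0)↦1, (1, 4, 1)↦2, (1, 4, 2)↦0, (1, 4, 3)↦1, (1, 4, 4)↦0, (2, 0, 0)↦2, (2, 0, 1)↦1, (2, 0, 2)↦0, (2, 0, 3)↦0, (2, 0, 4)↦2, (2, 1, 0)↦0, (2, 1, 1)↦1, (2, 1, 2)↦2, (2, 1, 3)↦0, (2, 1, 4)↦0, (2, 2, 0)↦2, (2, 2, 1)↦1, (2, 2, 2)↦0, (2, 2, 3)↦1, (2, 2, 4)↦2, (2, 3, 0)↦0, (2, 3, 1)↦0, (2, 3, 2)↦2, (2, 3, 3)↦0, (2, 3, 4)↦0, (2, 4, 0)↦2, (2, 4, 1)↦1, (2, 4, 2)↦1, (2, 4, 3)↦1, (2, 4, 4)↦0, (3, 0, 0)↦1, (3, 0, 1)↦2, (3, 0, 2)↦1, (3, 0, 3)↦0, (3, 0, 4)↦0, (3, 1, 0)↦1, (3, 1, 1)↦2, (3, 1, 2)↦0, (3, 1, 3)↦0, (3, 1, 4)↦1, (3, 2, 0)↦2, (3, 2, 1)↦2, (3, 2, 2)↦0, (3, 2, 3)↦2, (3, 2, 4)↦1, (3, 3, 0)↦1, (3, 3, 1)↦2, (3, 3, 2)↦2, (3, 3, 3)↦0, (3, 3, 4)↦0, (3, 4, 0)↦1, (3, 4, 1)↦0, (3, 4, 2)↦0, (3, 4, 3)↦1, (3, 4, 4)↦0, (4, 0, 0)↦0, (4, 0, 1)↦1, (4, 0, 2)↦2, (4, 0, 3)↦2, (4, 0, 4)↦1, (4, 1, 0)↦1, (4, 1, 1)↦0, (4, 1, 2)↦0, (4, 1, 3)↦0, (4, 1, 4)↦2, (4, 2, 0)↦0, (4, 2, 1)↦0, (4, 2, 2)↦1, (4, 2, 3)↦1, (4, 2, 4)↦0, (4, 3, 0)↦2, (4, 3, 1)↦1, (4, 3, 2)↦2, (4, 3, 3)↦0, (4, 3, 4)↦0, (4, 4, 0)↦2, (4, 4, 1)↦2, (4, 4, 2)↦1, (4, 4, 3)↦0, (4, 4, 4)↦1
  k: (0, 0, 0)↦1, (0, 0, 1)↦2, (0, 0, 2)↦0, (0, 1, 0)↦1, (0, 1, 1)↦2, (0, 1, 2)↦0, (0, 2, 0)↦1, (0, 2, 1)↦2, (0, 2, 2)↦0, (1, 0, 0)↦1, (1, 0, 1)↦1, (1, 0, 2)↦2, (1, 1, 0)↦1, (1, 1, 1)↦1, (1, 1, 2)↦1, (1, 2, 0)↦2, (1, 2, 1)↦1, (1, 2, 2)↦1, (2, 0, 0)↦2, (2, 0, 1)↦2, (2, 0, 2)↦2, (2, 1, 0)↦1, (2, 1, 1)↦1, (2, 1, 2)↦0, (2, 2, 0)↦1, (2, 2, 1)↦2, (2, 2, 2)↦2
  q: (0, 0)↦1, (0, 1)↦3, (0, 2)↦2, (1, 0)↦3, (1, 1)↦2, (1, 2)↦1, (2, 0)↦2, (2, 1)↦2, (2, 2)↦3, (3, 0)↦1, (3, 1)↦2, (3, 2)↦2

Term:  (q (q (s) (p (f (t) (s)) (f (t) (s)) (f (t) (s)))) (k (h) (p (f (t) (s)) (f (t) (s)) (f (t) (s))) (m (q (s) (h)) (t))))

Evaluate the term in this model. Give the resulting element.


  s = 2
  t = 1
  s = 2
  (f (t) (s)) = f(1, 2) = 2
  t = 1
  s = 2
  (f (t) (s)) = f(1, 2) = 2
  t = 1
  s = 2
  (f (t) (s)) = f(1, 2) = 2
  (p (f (t) (s)) (f (t) (s)) (f (t) (s))) = p(2, 2, 2) = 0
  (q (s) (p (f (t) (s)) (f (t) (s)) (f (t) (s)))) = q(2, 0) = 2
  h = 0
  t = 1
  s = 2
  (f (t) (s)) = f(1, 2) = 2
  t = 1
  s = 2
  (f (t) (s)) = f(1, 2) = 2
  t = 1
  s = 2
  (f (t) (s)) = f(1, 2) = 2
  (p (f (t) (s)) (f (t) (s)) (f (t) (s))) = p(2, 2, 2) = 0
  s = 2
  h = 0
  (q (s) (h)) = q(2, 0) = 2
  t = 1
  (m (q (s) (h)) (t)) = m(2, 1) = 1
  (k (h) (p (f (t) (s)) (f (t) (s)) (f (t) (s))) (m (q (s) (h)) (t))) = k(0, 0, 1) = 2
  (q (q (s) (p (f (t) (s)) (f (t) (s)) (f (t) (s)))) (k (h) (p (f (t) (s)) (f (t) (s)) (f (t) (s))) (m (q (s) (h)) (t)))) = q(2, 2) = 3

value = 3


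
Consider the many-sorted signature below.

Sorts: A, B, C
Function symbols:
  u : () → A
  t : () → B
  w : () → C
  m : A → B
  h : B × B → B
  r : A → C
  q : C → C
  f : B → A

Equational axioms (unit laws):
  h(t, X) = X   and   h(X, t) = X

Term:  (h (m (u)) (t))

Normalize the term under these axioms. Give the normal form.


1. (h (m (u)) (t))  →  (m (u))

normal form = (m (u))


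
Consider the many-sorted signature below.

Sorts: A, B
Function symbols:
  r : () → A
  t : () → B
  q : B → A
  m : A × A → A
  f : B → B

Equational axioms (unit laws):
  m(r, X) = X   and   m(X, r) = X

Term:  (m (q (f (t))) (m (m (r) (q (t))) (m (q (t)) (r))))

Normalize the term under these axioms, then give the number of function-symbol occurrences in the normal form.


size = 9

1. (m (q (f (t))) (m (m (r) (q (t))) (m (q (t)) (r))))  →  (m (q (f (t))) (m (q (t)) (m (q (t)) (r))))
2. (m (q (f (t))) (m (q (t)) (m (q (t)) (r))))  →  (m (q (f (t))) (m (q (t)) (q (t))))
normal form: (m (q (f (t))) (m (q (t)) (q (t))))


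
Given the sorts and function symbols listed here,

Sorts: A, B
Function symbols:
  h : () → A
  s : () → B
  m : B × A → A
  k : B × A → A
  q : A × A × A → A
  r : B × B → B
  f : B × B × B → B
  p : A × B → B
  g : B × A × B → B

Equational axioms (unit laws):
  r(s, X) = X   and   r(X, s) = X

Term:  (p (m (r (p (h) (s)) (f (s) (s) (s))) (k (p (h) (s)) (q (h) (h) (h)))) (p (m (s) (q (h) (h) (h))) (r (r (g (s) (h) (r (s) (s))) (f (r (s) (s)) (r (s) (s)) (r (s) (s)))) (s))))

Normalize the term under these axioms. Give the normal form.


1. (p (m (r (p (h) (s)) (f (s) (s) (s))) (k (p (h) (s)) (q (h) (h) (h)))) (p (m (s) (q (h) (h) (h))) (r (r (g (s) (h) (r (s) (s))) (f (r (s) (s)) (r (s) (s)) (r (s) (s)))) (s))))  →  (p (m (r (p (h) (s)) (f (s) (s) (s))) (k (p (h) (s)) (q (h) (h) (h)))) (p (m (s) (q (h) (h) (h))) (r (g (s) (h) (r (s) (s))) (f (r (s) (s)) (r (s) (s)) (r (s) (s))))))
2. (p (m (r (p (h) (s)) (f (s) (s) (s))) (k (p (h) (s)) (q (h) (h) (h)))) (p (m (s) (q (h) (h) (h))) (r (g (s) (h) (r (s) (s))) (f (r (s) (s)) (r (s) (s)) (r (s) (s))))))  →  (p (m (r (p (h) (s)) (f (s) (s) (s))) (k (p (h) (s)) (q (h) (h) (h)))) (p (m (s) (q (h) (h) (h))) (r (g (s) (h) (s)) (f (r (s) (s)) (r (s) (s)) (r (s) (s))))))
3. (p (m (r (p (h) (s)) (f (s) (s) (s))) (k (p (h) (s)) (q (h) (h) (h)))) (p (m (s) (q (h) (h) (h))) (r (g (s) (h) (s)) (f (r (s) (s)) (r (s) (s)) (r (s) (s))))))  →  (p (m (r (p (h) (s)) (f (s) (s) (s))) (k (p (h) (s)) (q (h) (h) (h)))) (p (m (s) (q (h) (h) (h))) (r (g (s) (h) (s)) (f (s) (r (s) (s)) (r (s) (s))))))
4. (p (m (r (p (h) (s)) (f (s) (s) (s))) (k (p (h) (s)) (q (h) (h) (h)))) (p (m (s) (q (h) (h) (h))) (r (g (s) (h) (s)) (f (s) (r (s) (s)) (r (s) (s))))))  →  (p (m (r (p (h) (s)) (f (s) (s) (s))) (k (p (h) (s)) (q (h) (h) (h)))) (p (m (s) (q (h) (h) (h))) (r (g (s) (h) (s)) (f (s) (s) (r (s) (s))))))
5. (p (m (r (p (h) (s)) (f (s) (s) (s))) (k (p (h) (s)) (q (h) (h) (h)))) (p (m (s) (q (h) (h) (h))) (r (g (s) (h) (s)) (f (s) (s) (r (s) (s))))))  →  (p (m (r (p (h) (s)) (f (s) (s) (s))) (k (p (h) (s)) (q (h) (h) (h)))) (p (m (s) (q (h) (h) (h))) (r (g (s) (h) (s)) (f (s) (s) (s)))))

normal form = (p (m (r (p (h) (s)) (f (s) (s) (s))) (k (p (h) (s)) (q (h) (h) (h)))) (p (m (s) (q (h) (h) (h))) (r (g (s) (h) (s)) (f (s) (s) (s)))))


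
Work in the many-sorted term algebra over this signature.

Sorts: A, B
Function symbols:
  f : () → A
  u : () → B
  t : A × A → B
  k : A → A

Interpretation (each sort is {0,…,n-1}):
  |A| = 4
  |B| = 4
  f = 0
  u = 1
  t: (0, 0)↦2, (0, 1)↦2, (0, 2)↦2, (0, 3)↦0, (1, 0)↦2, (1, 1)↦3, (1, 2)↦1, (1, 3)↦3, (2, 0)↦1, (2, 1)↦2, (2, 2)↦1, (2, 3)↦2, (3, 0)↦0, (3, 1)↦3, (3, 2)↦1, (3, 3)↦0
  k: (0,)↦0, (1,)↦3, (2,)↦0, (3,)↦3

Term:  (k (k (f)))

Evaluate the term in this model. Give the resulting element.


value = 0

  f = 0
  (k (f)) = k(0,) = 0
  (k (k (f))) = k(0,) = 0


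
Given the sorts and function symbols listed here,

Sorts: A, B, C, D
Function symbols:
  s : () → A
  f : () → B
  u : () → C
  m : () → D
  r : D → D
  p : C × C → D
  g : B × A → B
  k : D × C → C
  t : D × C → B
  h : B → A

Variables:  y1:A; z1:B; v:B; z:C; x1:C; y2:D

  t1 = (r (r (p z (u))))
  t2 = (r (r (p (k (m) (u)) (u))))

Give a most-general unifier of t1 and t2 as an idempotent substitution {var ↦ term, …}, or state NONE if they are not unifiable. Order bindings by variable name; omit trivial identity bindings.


{z ↦ (k (m) (u))}


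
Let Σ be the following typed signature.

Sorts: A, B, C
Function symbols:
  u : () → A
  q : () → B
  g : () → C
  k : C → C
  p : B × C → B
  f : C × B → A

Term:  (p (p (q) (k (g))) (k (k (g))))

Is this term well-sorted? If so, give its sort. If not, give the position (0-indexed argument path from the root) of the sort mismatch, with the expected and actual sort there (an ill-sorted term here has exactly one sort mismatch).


well-sorted; sort = B

    (q) : B
      (g) : C
    (k (g)) : C
  (p (q) (k (g))) : B
      (g) : C
    (k (g)) : C
  (k (k (g))) : C
(p (p (q) (k (g))) (k (k (g)))) : B


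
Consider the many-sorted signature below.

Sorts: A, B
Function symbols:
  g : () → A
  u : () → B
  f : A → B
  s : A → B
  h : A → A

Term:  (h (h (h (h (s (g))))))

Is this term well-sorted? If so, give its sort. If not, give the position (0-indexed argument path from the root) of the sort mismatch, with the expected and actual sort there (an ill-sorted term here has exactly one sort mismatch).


          (g) : A
        (s (g)) : B
      (h (s (g))) : ✗ arg 0 at [0, 0, 0, 0] has sort B, expected A

ill-sorted at position [0, 0, 0, 0]: expected A, got B


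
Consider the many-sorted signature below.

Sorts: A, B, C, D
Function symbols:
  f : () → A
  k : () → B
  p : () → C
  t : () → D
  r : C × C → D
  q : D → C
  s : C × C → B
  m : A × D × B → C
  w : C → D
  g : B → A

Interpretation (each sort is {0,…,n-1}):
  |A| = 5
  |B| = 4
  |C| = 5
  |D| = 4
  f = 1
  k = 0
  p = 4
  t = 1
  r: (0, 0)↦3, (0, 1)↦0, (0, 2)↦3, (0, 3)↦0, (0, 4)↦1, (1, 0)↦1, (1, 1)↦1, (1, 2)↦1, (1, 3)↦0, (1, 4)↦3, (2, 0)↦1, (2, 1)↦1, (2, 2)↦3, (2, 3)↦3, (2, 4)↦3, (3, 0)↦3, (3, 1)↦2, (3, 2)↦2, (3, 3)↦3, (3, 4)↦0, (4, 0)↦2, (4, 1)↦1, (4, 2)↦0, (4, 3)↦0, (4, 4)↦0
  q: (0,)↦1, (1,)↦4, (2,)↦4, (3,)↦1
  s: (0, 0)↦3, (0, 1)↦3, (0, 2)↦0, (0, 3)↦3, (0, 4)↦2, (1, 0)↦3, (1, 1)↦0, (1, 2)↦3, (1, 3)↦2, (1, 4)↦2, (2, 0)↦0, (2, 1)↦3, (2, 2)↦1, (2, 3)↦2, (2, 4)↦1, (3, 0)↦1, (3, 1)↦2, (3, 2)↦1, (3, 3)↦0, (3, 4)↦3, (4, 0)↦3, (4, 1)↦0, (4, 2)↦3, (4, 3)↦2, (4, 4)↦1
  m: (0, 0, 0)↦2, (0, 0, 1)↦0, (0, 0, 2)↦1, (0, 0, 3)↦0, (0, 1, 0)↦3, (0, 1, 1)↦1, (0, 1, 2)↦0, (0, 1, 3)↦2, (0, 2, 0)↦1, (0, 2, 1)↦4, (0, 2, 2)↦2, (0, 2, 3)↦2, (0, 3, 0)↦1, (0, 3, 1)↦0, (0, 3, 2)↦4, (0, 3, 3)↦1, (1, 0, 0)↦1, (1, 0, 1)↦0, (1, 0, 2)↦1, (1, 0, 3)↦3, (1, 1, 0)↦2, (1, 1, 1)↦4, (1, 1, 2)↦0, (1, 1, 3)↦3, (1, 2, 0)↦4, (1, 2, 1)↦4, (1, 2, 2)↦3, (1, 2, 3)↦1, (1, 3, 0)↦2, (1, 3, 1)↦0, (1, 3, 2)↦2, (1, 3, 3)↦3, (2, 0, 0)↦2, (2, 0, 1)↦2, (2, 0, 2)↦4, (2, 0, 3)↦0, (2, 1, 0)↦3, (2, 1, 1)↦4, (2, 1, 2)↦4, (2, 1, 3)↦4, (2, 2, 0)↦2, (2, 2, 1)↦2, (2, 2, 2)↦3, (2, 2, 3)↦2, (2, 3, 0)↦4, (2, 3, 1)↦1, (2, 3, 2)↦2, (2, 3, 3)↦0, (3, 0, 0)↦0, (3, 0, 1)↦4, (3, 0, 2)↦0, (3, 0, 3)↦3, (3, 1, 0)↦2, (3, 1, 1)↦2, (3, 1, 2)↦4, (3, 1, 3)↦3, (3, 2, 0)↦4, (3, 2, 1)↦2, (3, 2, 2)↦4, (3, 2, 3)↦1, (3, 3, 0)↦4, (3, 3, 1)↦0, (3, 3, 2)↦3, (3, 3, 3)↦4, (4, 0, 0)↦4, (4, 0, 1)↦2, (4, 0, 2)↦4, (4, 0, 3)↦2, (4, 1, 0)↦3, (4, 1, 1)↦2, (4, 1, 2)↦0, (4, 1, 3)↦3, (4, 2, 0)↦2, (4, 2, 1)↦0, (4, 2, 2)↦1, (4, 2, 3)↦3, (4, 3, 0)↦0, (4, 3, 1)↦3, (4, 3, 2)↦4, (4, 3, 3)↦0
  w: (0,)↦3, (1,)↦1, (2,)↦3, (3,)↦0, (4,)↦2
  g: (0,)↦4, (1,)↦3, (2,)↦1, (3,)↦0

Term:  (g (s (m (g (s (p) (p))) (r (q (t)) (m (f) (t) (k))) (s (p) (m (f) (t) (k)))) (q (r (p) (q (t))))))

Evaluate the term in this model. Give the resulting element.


  p = 4
  p = 4
  (s (p) (p)) = s(4, 4) = 1
  (g (s (p) (p))) = g(1,) = 3
  t = 1
  (q (t)) = q(1,) = 4
  f = 1
  t = 1
  k = 0
  (m (f) (t) (k)) = m(1, 1, 0) = 2
  (r (q (t)) (m (f) (t) (k))) = r(4, 2) = 0
  p = 4
  f = 1
  t = 1
  k = 0
  (m (f) (t) (k)) = m(1, 1, 0) = 2
  (s (p) (m (f) (t) (k))) = s(4, 2) = 3
  (m (g (s (p) (p))) (r (q (t)) (m (f) (t) (k))) (s (p) (m (f) (t) (k)))) = m(3, 0, 3) = 3
  p = 4
  t = 1
  (q (t)) = q(1,) = 4
  (r (p) (q (t))) = r(4, 4) = 0
  (q (r (p) (q (t)))) = q(0,) = 1
  (s (m (g (s (p) (p))) (r (q (t)) (m (f) (t) (k))) (s (p) (m (f) (t) (k)))) (q (r (p) (q (t))))) = s(3, 1) = 2
  (g (s (m (g (s (p) (p))) (r (q (t)) (m (f) (t) (k))) (s (p) (m (f) (t) (k)))) (q (r (p) (q (t)))))) = g(2,) = 1

value = 1


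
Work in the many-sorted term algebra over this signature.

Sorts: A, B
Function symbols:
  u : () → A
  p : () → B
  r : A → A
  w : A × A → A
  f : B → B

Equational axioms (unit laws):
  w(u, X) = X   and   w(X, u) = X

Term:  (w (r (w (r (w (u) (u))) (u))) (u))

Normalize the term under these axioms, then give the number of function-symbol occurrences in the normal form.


size = 3

1. (w (r (w (r (w (u) (u))) (u))) (u))  →  (r (w (r (w (u) (u))) (u)))
2. (r (w (r (w (u) (u))) (u)))  →  (r (r (w (u) (u))))
3. (r (r (w (u) (u))))  →  (r (r (u)))
normal form: (r (r (u)))


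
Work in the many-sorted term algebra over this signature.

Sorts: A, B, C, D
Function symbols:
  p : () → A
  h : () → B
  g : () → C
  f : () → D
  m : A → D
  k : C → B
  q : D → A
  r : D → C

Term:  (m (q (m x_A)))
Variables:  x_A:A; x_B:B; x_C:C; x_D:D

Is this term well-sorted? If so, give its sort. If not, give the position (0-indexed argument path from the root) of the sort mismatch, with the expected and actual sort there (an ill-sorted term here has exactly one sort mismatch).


well-sorted; sort = D

      x_A : A
    (m x_A) : D
  (q (m x_A)) : A
(m (q (m x_A))) : D


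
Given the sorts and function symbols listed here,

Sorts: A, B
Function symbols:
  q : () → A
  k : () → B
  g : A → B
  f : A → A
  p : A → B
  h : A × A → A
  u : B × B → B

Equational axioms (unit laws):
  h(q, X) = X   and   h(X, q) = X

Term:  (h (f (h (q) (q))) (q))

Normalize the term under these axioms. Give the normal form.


normal form = (f (q))

1. (h (f (h (q) (q))) (q))  →  (f (h (q) (q)))
2. (f (h (q) (q)))  →  (f (q))


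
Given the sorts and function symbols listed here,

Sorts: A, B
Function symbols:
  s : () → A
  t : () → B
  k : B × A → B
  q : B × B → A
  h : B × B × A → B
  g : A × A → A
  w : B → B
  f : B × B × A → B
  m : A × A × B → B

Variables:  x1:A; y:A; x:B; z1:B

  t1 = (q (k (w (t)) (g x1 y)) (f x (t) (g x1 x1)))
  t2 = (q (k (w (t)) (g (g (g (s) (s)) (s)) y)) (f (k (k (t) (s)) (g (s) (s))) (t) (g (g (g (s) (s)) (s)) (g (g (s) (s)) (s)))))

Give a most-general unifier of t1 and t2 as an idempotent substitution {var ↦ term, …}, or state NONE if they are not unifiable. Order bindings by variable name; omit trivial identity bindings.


{x ↦ (k (k (t) (s)) (g (s) (s))), x1 ↦ (g (g (s) (s)) (s))}


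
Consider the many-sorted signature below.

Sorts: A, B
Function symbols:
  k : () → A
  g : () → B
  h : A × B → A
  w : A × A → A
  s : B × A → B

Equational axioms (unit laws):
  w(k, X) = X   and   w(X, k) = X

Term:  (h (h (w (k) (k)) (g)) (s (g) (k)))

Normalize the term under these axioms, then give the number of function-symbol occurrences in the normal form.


size = 7

1. (h (h (w (k) (k)) (g)) (s (g) (k)))  →  (h (h (k) (g)) (s (g) (k)))
normal form: (h (h (k) (g)) (s (g) (k)))


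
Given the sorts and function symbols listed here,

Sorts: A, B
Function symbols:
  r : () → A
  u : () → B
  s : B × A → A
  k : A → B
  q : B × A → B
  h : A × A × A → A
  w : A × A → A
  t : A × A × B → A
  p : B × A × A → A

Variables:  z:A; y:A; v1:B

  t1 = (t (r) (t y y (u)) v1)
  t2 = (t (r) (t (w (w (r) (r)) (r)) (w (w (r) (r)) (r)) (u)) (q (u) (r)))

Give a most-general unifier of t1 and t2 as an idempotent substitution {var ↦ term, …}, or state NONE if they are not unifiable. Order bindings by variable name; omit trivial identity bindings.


{v1 ↦ (q (u) (r)), y ↦ (w (w (r) (r)) (r))}


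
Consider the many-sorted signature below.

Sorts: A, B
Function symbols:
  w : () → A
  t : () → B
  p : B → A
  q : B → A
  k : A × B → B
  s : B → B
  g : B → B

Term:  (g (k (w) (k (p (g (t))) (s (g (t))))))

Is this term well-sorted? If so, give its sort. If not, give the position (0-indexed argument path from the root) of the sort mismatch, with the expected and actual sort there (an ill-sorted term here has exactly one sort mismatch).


    (w) : A
          (t) : B
        (g (t)) : B
      (p (g (t))) : A
          (t) : B
        (g (t)) : B
      (s (g (t))) : B
    (k (p (g (t))) (s (g (t)))) : B
  (k (w) (k (p (g (t))) (s (g (t))))) : B
(g (k (w) (k (p (g (t))) (s (g (t)))))) : B

well-sorted; sort = B


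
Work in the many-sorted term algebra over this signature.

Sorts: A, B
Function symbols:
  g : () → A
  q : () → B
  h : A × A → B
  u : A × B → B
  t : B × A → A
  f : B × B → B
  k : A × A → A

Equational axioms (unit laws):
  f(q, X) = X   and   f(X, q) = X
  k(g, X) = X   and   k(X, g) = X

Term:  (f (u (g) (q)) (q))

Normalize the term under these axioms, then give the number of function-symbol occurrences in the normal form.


size = 3

1. (f (u (g) (q)) (q))  →  (u (g) (q))
normal form: (u (g) (q))


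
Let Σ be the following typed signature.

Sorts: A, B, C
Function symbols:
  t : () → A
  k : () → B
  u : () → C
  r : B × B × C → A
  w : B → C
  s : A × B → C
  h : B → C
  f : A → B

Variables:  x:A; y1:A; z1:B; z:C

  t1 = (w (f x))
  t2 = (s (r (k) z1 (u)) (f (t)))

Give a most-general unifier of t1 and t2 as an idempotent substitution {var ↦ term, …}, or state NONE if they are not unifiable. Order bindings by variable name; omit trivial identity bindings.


NONE (not unifiable)

head clash or occurs-check failure — not unifiable


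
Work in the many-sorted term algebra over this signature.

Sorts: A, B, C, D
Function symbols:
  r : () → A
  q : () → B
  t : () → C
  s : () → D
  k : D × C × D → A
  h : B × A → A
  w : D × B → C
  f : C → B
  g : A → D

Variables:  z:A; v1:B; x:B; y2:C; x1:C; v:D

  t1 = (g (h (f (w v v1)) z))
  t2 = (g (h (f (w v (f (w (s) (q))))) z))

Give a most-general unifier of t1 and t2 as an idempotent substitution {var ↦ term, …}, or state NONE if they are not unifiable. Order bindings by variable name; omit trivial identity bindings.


{v1 ↦ (f (w (s) (q)))}


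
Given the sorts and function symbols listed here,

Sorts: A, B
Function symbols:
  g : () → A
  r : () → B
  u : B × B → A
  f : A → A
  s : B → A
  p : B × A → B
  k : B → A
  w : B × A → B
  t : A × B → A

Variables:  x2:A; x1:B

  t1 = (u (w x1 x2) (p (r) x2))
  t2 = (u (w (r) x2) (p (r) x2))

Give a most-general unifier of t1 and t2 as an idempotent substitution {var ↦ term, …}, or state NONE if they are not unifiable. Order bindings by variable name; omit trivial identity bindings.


{x1 ↦ (r)}


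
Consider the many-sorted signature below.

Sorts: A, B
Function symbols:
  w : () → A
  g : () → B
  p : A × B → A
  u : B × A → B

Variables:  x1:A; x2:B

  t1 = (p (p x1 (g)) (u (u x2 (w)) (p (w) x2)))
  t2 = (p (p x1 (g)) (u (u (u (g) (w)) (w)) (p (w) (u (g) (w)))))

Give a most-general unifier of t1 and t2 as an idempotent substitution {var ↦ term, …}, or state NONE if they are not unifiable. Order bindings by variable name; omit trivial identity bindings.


{x2 ↦ (u (g) (w))}


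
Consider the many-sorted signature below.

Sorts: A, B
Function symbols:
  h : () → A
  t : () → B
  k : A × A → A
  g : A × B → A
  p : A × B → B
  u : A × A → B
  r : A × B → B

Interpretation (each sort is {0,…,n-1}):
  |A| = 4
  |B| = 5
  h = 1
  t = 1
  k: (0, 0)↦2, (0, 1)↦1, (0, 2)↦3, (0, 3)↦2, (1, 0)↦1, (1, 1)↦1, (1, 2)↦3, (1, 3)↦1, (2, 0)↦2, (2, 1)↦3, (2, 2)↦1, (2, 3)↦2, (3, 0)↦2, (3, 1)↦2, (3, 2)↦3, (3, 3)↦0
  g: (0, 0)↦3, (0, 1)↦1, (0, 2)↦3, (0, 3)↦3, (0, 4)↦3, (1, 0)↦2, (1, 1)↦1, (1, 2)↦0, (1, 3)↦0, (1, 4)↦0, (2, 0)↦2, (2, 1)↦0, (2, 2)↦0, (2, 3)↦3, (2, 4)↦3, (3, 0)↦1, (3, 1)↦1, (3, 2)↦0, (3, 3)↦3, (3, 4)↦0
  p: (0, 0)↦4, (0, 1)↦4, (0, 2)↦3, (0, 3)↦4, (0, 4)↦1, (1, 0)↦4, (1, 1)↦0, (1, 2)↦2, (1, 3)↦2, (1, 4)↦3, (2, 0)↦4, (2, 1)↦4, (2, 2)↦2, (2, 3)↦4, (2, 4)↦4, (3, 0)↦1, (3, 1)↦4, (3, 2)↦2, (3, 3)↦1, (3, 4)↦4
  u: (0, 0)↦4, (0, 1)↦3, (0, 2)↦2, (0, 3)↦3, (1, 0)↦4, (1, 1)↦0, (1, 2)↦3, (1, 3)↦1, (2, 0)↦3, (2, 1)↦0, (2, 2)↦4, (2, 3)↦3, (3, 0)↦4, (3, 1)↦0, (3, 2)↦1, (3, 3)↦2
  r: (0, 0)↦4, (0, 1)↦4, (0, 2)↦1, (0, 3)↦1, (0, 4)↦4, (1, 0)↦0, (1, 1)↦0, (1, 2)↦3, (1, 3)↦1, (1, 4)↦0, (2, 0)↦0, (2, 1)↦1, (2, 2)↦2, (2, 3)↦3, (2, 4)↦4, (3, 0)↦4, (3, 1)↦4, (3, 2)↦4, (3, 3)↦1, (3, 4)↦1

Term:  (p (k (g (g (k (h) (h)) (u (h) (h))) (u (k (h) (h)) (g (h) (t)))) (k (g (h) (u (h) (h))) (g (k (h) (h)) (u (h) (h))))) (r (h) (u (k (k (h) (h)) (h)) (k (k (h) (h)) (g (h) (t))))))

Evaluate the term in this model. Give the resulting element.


  h = 1
  h = 1
  (k (h) (h)) = k(1, 1) = 1
  h = 1
  h = 1
  (u (h) (h)) = u(1, 1) = 0
  (g (k (h) (h)) (u (h) (h))) = g(1, 0) = 2
  h = 1
  h = 1
  (k (h) (h)) = k(1, 1) = 1
  h = 1
  t = 1
  (g (h) (t)) = g(1, 1) = 1
  (u (k (h) (h)) (g (h) (t))) = u(1, 1) = 0
  (g (g (k (h) (h)) (u (h) (h))) (u (k (h) (h)) (g (h) (t)))) = g(2, 0) = 2
  h = 1
  h = 1
  h = 1
  (u (h) (h)) = u(1, 1) = 0
  (g (h) (u (h) (h))) = g(1, 0) = 2
  h = 1
  h = 1
  (k (h) (h)) = k(1, 1) = 1
  h = 1
  h = 1
  (u (h) (h)) = u(1, 1) = 0
  (g (k (h) (h)) (u (h) (h))) = g(1, 0) = 2
  (k (g (h) (u (h) (h))) (g (k (h) (h)) (u (h) (h)))) = k(2, 2) = 1
  (k (g (g (k (h) (h)) (u (h) (h))) (u (k (h) (h)) (g (h) (t)))) (k (g (h) (u (h) (h))) (g (k (h) (h)) (u (h) (h))))) = k(2, 1) = 3
  h = 1
  h = 1
  h = 1
  (k (h) (h)) = k(1, 1) = 1
  h = 1
  (k (k (h) (h)) (h)) = k(1, 1) = 1
  h = 1
  h = 1
  (k (h) (h)) = k(1, 1) = 1
  h = 1
  t = 1
  (g (h) (t)) = g(1, 1) = 1
  (k (k (h) (h)) (g (h) (t))) = k(1, 1) = 1
  (u (k (k (h) (h)) (h)) (k (k (h) (h)) (g (h) (t)))) = u(1, 1) = 0
  (r (h) (u (k (k (h) (h)) (h)) (k (k (h) (h)) (g (h) (t))))) = r(1, 0) = 0
  (p (k (g (g (k (h) (h)) (u (h) (h))) (u (k (h) (h)) (g (h) (t)))) (k (g (h) (u (h) (h))) (g (k (h) (h)) (u (h) (h))))) (r (h) (u (k (k (h) (h)) (h)) (k (k (h) (h)) (g (h) (t)))))) = p(3, 0) = 1

value = 1


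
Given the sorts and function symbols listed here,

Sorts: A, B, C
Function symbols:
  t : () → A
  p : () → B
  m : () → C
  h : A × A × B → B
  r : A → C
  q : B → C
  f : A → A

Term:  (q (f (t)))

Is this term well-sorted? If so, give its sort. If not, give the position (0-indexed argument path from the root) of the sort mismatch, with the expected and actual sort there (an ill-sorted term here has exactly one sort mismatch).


    (t) : A
  (f (t)) : A
(q (f (t))) : ✗ arg 0 at [0] has sort A, expected B

ill-sorted at position [0]: expected B, got A
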